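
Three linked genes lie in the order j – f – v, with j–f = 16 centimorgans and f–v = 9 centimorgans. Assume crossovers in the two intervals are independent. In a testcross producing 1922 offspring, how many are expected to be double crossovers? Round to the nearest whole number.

Map distances give recombination frequencies of 0.160 and 0.090 for the two intervals.
With no interference, expected double-crossover frequency = 0.160 × 0.090 = 0.01440.
Expected number = 0.01440 × 1922 = 27.68 ≈ 28.

28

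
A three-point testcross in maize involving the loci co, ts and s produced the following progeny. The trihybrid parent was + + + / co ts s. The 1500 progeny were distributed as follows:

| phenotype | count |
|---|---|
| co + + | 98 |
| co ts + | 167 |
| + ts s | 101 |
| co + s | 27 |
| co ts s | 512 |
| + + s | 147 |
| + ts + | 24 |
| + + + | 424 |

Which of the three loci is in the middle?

The two rarest classes, + ts + and co + s, are the double crossovers. Comparing them with the parentals, only the ts allele has switched, so ts is the middle locus and the order is s – ts – co.

ts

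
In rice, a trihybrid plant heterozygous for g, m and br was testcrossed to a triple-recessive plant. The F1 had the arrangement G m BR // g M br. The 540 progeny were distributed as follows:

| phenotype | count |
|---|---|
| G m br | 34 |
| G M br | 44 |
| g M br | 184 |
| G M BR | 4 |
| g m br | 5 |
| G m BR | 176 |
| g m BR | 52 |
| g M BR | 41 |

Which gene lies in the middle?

m

The two rarest classes, G M BR and g m br, are the double crossovers. Comparing them with the parentals, only the m allele has switched, so m is the middle locus and the order is br – m – g.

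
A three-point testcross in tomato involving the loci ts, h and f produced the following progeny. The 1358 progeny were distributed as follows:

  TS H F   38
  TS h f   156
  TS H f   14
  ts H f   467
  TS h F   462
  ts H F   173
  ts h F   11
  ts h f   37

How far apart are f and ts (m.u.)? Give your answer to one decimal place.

26.1 m.u.

The two most frequent reciprocal classes, TS h F and ts H f, are the parental types, so the F1 was TS h F / ts H f.
The two rarest classes, ts h F and TS H f, are the double crossovers. Comparing them with the parentals, only the ts allele has switched, so ts is the middle locus and the order is f – ts – h.
Crossovers in the f–ts interval produce the single-crossover classes TS h f and ts H F (156 + 173 = 329) plus the double crossovers (25).
RF(f–ts) = (329 + 25) / 1358 = 354/1358 = 0.2607 → 26.1 m.u.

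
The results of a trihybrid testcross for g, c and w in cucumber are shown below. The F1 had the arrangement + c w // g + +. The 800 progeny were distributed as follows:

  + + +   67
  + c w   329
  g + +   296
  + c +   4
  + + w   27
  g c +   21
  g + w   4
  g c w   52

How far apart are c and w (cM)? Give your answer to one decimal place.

7.0 cM

The two rarest classes, + c + and g + w, are the double crossovers. Comparing them with the parentals, only the w allele has switched, so w is the middle locus and the order is g – w – c.
Crossovers in the w–c interval produce the single-crossover classes + + w and g c + (27 + 21 = 48) plus the double crossovers (8).
RF(w–c) = (48 + 8) / 800 = 56/800 = 0.0700 → 7.0 cM.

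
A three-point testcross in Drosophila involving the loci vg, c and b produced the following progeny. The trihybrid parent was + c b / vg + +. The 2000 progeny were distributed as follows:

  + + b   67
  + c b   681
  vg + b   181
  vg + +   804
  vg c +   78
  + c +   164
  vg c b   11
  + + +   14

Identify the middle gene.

vg

The two rarest classes, vg c b and + + +, are the double crossovers. Comparing them with the parentals, only the vg allele has switched, so vg is the middle locus and the order is b – vg – c.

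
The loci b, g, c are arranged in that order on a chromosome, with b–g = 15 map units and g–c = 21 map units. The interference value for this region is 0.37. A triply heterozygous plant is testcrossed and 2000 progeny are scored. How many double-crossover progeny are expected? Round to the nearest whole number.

Map distances give recombination frequencies of 0.150 and 0.210 for the two intervals.
With interference 0.37 (so coincidence = 0.63), expected double-crossover frequency = 0.150 × 0.210 × 0.63 = 0.01985.
Expected number = 0.01985 × 2000 = 39.69 ≈ 40.

40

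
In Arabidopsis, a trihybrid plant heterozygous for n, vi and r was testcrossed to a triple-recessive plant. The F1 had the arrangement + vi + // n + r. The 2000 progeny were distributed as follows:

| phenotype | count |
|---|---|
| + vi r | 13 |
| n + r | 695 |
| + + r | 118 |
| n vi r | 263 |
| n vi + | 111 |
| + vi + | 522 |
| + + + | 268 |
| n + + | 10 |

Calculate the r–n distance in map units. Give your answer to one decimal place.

12.6 map units

The two rarest classes, + vi r and n + +, are the double crossovers. Comparing them with the parentals, only the r allele has switched, so r is the middle locus and the order is vi – r – n.
Crossovers in the r–n interval produce the single-crossover classes n vi + and + + r (111 + 118 = 229) plus the double crossovers (23).
RF(r–n) = (229 + 23) / 2000 = 252/2000 = 0.1260 → 12.6 map units.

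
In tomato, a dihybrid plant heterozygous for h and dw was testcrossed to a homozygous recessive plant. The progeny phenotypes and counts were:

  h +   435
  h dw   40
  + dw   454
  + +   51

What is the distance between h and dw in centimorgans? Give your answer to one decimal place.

9.3 centimorgans

The two most frequent classes, + dw (454) and h + (435), are the parental types, so the F1 was + dw / h +.
The recombinant classes are + + and h dw: 51 + 40 = 91.
Recombination frequency = 91/980 = 0.0929 ≈ 9.3%, i.e. 9.3 centimorgans.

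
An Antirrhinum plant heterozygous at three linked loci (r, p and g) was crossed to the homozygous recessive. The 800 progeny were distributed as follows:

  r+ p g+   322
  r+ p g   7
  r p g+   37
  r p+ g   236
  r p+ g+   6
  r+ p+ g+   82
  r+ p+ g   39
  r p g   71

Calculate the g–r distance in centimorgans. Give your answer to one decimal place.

11.1 centimorgans

The two most frequent reciprocal classes, r p+ g and r+ p g+, are the parental types, so the F1 was r p+ g / r+ p g+.
The two rarest classes, r p+ g+ and r+ p g, are the double crossovers. Comparing them with the parentals, only the g allele has switched, so g is the middle locus and the order is r – g – p.
Crossovers in the r–g interval produce the single-crossover classes r+ p+ g and r p g+ (39 + 37 = 76) plus the double crossovers (13).
RF(r–g) = (76 + 13) / 800 = 89/800 = 0.1113 → 11.1 centimorgans.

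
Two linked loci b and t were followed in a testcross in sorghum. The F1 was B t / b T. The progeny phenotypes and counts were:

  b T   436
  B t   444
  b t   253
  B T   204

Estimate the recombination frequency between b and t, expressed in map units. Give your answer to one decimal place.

The recombinant classes are B T and b t: 204 + 253 = 457.
Recombination frequency = 457/1337 = 0.3418 ≈ 34.2%, i.e. 34.2 map units.

34.2 map units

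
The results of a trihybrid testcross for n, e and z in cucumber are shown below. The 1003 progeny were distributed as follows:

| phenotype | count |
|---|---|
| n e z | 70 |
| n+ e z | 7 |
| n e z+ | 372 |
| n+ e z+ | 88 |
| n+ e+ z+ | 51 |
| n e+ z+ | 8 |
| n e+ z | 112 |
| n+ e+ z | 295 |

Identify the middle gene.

e

The two most frequent reciprocal classes, n+ e+ z and n e z+, are the parental types, so the F1 was n+ e+ z / n e z+.
The two rarest classes, n+ e z and n e+ z+, are the double crossovers. Comparing them with the parentals, only the e allele has switched, so e is the middle locus and the order is z – e – n.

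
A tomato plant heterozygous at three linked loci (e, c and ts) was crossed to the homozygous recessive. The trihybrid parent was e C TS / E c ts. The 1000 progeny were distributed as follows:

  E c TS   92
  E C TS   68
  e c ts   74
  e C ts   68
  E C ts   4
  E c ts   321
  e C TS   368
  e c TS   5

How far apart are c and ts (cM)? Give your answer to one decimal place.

The two rarest classes, e c TS and E C ts, are the double crossovers. Comparing them with the parentals, only the c allele has switched, so c is the middle locus and the order is e – c – ts.
Crossovers in the c–ts interval produce the single-crossover classes e C ts and E c TS (68 + 92 = 160) plus the double crossovers (9).
RF(c–ts) = (160 + 9) / 1000 = 169/1000 = 0.1690 → 16.9 cM.

16.9 cM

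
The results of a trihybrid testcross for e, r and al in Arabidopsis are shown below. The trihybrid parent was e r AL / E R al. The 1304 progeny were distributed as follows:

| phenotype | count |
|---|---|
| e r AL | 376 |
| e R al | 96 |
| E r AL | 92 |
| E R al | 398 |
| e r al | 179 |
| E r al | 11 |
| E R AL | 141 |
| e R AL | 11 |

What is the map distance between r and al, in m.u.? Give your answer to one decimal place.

The two rarest classes, e R AL and E r al, are the double crossovers. Comparing them with the parentals, only the r allele has switched, so r is the middle locus and the order is al – r – e.
Crossovers in the al–r interval produce the single-crossover classes e r al and E R AL (179 + 141 = 320) plus the double crossovers (22).
RF(al–r) = (320 + 22) / 1304 = 342/1304 = 0.2623 → 26.2 m.u.

26.2 m.u.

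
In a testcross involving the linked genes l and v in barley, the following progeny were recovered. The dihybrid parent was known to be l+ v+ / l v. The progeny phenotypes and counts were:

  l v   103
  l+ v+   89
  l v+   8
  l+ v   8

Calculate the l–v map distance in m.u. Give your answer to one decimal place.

The recombinant classes are l+ v and l v+: 8 + 8 = 16.
Recombination frequency = 16/208 = 0.0769 ≈ 7.7%, i.e. 7.7 m.u.

7.7 m.u.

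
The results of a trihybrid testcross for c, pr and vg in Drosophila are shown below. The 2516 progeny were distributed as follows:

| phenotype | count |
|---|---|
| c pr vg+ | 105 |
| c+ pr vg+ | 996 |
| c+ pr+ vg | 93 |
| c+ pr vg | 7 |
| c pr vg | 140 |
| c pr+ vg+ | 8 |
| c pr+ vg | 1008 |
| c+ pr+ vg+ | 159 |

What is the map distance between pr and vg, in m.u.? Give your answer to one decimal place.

The two most frequent reciprocal classes, c+ pr vg+ and c pr+ vg, are the parental types, so the F1 was c+ pr vg+ / c pr+ vg.
The two rarest classes, c+ pr vg and c pr+ vg+, are the double crossovers. Comparing them with the parentals, only the vg allele has switched, so vg is the middle locus and the order is c – vg – pr.
Crossovers in the vg–pr interval produce the single-crossover classes c+ pr+ vg+ and c pr vg (159 + 140 = 299) plus the double crossovers (15).
RF(vg–pr) = (299 + 15) / 2516 = 314/2516 = 0.1248 → 12.5 m.u.

12.5 m.u.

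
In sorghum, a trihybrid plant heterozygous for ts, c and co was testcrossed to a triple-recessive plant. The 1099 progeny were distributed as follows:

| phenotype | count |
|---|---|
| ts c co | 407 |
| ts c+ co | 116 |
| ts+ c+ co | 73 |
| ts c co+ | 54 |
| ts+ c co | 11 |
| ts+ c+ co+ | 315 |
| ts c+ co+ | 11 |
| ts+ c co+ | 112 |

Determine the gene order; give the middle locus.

ts

The two most frequent reciprocal classes, ts+ c+ co+ and ts c co, are the parental types, so the F1 was ts+ c+ co+ / ts c co.
The two rarest classes, ts c+ co+ and ts+ c co, are the double crossovers. Comparing them with the parentals, only the ts allele has switched, so ts is the middle locus and the order is co – ts – c.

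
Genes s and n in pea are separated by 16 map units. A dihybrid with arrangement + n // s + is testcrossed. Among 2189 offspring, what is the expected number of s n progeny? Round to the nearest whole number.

A map distance of 16 map units corresponds to a recombination frequency of 0.160.
The F1 is + n / s +, so s n is a recombinant gamete class with expected frequency r/2 = 0.160/2 = 0.0800.
Expected number = 0.0800 × 2189 = 175.12 ≈ 175.

175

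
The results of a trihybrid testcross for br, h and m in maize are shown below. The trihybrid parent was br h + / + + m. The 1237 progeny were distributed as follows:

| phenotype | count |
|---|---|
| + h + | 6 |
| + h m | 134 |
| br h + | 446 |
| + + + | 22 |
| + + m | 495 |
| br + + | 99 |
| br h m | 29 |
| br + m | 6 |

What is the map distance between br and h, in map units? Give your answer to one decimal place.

The two rarest classes, + h + and br + m, are the double crossovers. Comparing them with the parentals, only the br allele has switched, so br is the middle locus and the order is m – br – h.
Crossovers in the br–h interval produce the single-crossover classes br + + and + h m (99 + 134 = 233) plus the double crossovers (12).
RF(br–h) = (233 + 12) / 1237 = 245/1237 = 0.1981 → 19.8 map units.

19.8 map units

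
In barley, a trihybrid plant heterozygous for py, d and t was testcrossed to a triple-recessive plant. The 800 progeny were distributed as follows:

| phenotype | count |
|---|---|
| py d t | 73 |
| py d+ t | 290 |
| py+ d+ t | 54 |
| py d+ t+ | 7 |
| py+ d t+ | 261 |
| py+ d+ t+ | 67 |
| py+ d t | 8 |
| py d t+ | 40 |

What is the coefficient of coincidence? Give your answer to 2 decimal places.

0.71

The two most frequent reciprocal classes, py d+ t and py+ d t+, are the parental types, so the F1 was py d+ t / py+ d t+.
The two rarest classes, py d+ t+ and py+ d t, are the double crossovers. Comparing them with the parentals, only the t allele has switched, so t is the middle locus and the order is d – t – py.
d–t: (140 + 15)/800 = 0.1938; t–py: (94 + 15)/800 = 0.1363.
Expected DCO frequency = 0.1938 × 0.1363 ≈ 0.02641; observed = 15/800 ≈ 0.01875.
Coefficient of coincidence = 0.01875/0.02641 ≈ 0.71.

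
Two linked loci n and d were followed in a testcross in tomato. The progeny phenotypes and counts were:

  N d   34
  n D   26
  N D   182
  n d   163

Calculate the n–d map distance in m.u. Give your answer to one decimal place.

The two most frequent classes, N D (182) and n d (163), are the parental types, so the F1 was N D / n d.
The recombinant classes are N d and n D: 34 + 26 = 60.
Recombination frequency = 60/405 = 0.1481 ≈ 14.8%, i.e. 14.8 m.u.

14.8 m.u.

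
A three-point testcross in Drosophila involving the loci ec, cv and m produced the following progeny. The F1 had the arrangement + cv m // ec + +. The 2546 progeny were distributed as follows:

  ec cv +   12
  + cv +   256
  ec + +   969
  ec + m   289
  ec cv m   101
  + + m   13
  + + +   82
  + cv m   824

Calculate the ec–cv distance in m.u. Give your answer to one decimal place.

8.2 m.u.

The two rarest classes, + + m and ec cv +, are the double crossovers. Comparing them with the parentals, only the cv allele has switched, so cv is the middle locus and the order is m – cv – ec.
Crossovers in the cv–ec interval produce the single-crossover classes ec cv m and + + + (101 + 82 = 183) plus the double crossovers (25).
RF(cv–ec) = (183 + 25) / 2546 = 208/2546 = 0.0817 → 8.2 m.u.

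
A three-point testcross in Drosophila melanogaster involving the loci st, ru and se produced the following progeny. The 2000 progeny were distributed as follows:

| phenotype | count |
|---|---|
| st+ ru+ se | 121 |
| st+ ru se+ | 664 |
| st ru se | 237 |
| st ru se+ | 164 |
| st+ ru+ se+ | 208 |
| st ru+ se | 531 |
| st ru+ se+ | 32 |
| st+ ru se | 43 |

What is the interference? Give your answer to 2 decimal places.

0.20

The two most frequent reciprocal classes, st+ ru se+ and st ru+ se, are the parental types, so the F1 was st+ ru se+ / st ru+ se.
The two rarest classes, st+ ru se and st ru+ se+, are the double crossovers. Comparing them with the parentals, only the se allele has switched, so se is the middle locus and the order is ru – se – st.
ru–se: (445 + 75)/2000 = 0.2600; se–st: (285 + 75)/2000 = 0.1800.
Expected DCO frequency = 0.2600 × 0.1800 ≈ 0.04680; observed = 75/2000 ≈ 0.03750.
Coefficient of coincidence = 0.03750/0.04680 ≈ 0.80; interference = 1 − 0.80 = 0.20.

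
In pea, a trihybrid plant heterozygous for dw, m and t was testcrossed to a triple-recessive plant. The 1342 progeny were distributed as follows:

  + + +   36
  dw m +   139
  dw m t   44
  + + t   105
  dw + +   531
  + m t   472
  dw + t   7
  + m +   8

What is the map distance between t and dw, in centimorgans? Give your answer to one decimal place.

The two most frequent reciprocal classes, dw + + and + m t, are the parental types, so the F1 was dw + + / + m t.
The two rarest classes, dw + t and + m +, are the double crossovers. Comparing them with the parentals, only the t allele has switched, so t is the middle locus and the order is dw – t – m.
Crossovers in the dw–t interval produce the single-crossover classes + + + and dw m t (36 + 44 = 80) plus the double crossovers (15).
RF(dw–t) = (80 + 15) / 1342 = 95/1342 = 0.0708 → 7.1 centimorgans.

7.1 centimorgans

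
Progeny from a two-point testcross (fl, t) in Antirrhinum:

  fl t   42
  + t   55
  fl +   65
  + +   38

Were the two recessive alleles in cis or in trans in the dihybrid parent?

trans

The two most frequent classes are + t (55) and fl + (65); these are the parental (non-recombinant) types.
So the F1 carried + t on one chromosome and fl + on the other — the recessive alleles are on opposite chromosomes (trans / repulsion).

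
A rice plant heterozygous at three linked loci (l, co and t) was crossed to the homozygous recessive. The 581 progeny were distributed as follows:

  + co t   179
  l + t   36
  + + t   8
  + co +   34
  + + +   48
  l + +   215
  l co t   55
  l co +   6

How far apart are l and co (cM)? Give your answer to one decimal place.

The two most frequent reciprocal classes, l + + and + co t, are the parental types, so the F1 was l + + / + co t.
The two rarest classes, l co + and + + t, are the double crossovers. Comparing them with the parentals, only the co allele has switched, so co is the middle locus and the order is l – co – t.
Crossovers in the l–co interval produce the single-crossover classes + + + and l co t (48 + 55 = 103) plus the double crossovers (14).
RF(l–co) = (103 + 14) / 581 = 117/581 = 0.2014 → 20.1 cM.

20.1 cM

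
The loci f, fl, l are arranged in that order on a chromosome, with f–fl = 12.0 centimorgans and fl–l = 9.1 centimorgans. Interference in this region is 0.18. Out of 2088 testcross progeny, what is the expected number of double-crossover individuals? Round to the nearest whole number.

19

Map distances give recombination frequencies of 0.120 and 0.091 for the two intervals.
With interference 0.18 (so coincidence = 0.82), expected double-crossover frequency = 0.120 × 0.091 × 0.82 = 0.00895.
Expected number = 0.00895 × 2088 = 18.70 ≈ 19.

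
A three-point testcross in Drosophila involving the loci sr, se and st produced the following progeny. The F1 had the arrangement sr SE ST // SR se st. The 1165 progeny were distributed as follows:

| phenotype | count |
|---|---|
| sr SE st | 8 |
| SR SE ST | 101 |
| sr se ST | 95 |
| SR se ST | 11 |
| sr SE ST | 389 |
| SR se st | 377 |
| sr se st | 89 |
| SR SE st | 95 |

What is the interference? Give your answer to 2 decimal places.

The two rarest classes, sr SE st and SR se ST, are the double crossovers. Comparing them with the parentals, only the st allele has switched, so st is the middle locus and the order is se – st – sr.
se–st: (190 + 19)/1165 = 0.1794; st–sr: (190 + 19)/1165 = 0.1794.
Expected DCO frequency = 0.1794 × 0.1794 ≈ 0.03218; observed = 19/1165 ≈ 0.01631.
Coefficient of coincidence = 0.01631/0.03218 ≈ 0.51; interference = 1 − 0.51 = 0.49.

0.49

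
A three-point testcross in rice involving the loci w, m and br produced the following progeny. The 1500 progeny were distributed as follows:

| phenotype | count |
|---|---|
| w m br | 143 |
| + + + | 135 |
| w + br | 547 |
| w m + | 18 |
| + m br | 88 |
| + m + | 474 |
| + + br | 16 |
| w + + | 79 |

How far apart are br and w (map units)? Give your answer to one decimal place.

13.4 map units

The two most frequent reciprocal classes, w + br and + m +, are the parental types, so the F1 was w + br / + m +.
The two rarest classes, + + br and w m +, are the double crossovers. Comparing them with the parentals, only the w allele has switched, so w is the middle locus and the order is m – w – br.
Crossovers in the w–br interval produce the single-crossover classes w + + and + m br (79 + 88 = 167) plus the double crossovers (34).
RF(w–br) = (167 + 34) / 1500 = 201/1500 = 0.1340 → 13.4 map units.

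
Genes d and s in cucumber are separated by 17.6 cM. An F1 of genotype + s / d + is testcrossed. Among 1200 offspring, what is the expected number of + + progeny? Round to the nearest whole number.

A map distance of 17.6 cM corresponds to a recombination frequency of 0.176.
The F1 is + s / d +, so + + is a recombinant gamete class with expected frequency r/2 = 0.176/2 = 0.0880.
Expected number = 0.0880 × 1200 = 105.60 ≈ 106.

106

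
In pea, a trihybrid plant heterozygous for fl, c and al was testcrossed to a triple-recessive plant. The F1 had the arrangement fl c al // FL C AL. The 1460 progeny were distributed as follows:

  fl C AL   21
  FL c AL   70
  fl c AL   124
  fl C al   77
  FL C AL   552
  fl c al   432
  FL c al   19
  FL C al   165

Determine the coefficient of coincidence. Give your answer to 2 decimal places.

The two rarest classes, FL c al and fl C AL, are the double crossovers. Comparing them with the parentals, only the fl allele has switched, so fl is the middle locus and the order is al – fl – c.
al–fl: (289 + 40)/1460 = 0.2253; fl–c: (147 + 40)/1460 = 0.1281.
Expected DCO frequency = 0.2253 × 0.1281 ≈ 0.02886; observed = 40/1460 ≈ 0.02740.
Coefficient of coincidence = 0.02740/0.02886 ≈ 0.95.

0.95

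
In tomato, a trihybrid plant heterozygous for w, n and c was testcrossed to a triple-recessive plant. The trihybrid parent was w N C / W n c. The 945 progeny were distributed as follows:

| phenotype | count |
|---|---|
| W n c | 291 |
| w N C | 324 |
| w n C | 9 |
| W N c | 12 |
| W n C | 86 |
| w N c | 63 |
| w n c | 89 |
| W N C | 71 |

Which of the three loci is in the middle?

The two rarest classes, w n C and W N c, are the double crossovers. Comparing them with the parentals, only the n allele has switched, so n is the middle locus and the order is w – n – c.

n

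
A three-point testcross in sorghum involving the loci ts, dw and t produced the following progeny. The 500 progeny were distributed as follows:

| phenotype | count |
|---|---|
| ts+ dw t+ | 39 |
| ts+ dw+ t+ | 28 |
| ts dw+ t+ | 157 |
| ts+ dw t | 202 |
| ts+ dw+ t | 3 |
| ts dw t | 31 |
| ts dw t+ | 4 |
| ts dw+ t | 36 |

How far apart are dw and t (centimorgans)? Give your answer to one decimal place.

16.4 centimorgans

The two most frequent reciprocal classes, ts+ dw t and ts dw+ t+, are the parental types, so the F1 was ts+ dw t / ts dw+ t+.
The two rarest classes, ts+ dw+ t and ts dw t+, are the double crossovers. Comparing them with the parentals, only the dw allele has switched, so dw is the middle locus and the order is ts – dw – t.
Crossovers in the dw–t interval produce the single-crossover classes ts+ dw t+ and ts dw+ t (39 + 36 = 75) plus the double crossovers (7).
RF(dw–t) = (75 + 7) / 500 = 82/500 = 0.1640 → 16.4 centimorgans.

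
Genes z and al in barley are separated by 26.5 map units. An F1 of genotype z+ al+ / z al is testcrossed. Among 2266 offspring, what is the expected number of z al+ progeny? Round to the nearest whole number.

300

A map distance of 26.5 map units corresponds to a recombination frequency of 0.265.
The F1 is z+ al+ / z al, so z al+ is a recombinant gamete class with expected frequency r/2 = 0.265/2 = 0.1325.
Expected number = 0.1325 × 2266 = 300.25 ≈ 300.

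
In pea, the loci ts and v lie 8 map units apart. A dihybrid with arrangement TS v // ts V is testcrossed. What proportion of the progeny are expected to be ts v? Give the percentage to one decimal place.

4.0%

A map distance of 8 map units corresponds to a recombination frequency of 0.080.
The F1 is TS v / ts V, so ts v is a recombinant gamete class with expected frequency r/2 = 0.080/2 = 0.0400.
That is 0.0400 = 4.0% of the progeny.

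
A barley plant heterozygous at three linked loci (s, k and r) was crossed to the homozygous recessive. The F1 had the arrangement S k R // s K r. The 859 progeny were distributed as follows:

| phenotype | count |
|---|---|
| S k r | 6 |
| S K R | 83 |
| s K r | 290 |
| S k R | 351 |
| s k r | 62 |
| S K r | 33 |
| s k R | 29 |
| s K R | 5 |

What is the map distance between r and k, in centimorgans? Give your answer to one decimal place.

The two rarest classes, S k r and s K R, are the double crossovers. Comparing them with the parentals, only the r allele has switched, so r is the middle locus and the order is s – r – k.
Crossovers in the r–k interval produce the single-crossover classes S K R and s k r (83 + 62 = 145) plus the double crossovers (11).
RF(r–k) = (145 + 11) / 859 = 156/859 = 0.1816 → 18.2 centimorgans.

18.2 centimorgans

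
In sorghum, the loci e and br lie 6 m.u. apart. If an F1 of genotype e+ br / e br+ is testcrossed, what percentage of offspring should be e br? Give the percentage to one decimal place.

3.0%

A map distance of 6 m.u. corresponds to a recombination frequency of 0.060.
The F1 is e+ br / e br+, so e br is a recombinant gamete class with expected frequency r/2 = 0.060/2 = 0.0300.
That is 0.0300 = 3.0% of the progeny.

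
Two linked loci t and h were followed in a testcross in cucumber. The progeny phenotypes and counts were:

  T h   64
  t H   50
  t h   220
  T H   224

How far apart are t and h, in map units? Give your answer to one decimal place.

20.4 map units

The two most frequent classes, T H (224) and t h (220), are the parental types, so the F1 was T H / t h.
The recombinant classes are T h and t H: 64 + 50 = 114.
Recombination frequency = 114/558 = 0.2043 ≈ 20.4%, i.e. 20.4 map units.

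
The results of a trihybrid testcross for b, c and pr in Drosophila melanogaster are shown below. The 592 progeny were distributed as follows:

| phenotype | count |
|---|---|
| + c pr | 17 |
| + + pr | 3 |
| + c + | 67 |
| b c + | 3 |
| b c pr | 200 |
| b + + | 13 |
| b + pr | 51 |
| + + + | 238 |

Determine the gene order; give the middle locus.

The two most frequent reciprocal classes, b c pr and + + +, are the parental types, so the F1 was b c pr / + + +.
The two rarest classes, b c + and + + pr, are the double crossovers. Comparing them with the parentals, only the pr allele has switched, so pr is the middle locus and the order is c – pr – b.

pr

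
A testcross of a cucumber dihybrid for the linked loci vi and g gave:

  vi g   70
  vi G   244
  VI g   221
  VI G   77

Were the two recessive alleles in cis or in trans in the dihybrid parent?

trans

The two most frequent classes are VI g (221) and vi G (244); these are the parental (non-recombinant) types.
So the F1 carried VI g on one chromosome and vi G on the other — the recessive alleles are on opposite chromosomes (trans / repulsion).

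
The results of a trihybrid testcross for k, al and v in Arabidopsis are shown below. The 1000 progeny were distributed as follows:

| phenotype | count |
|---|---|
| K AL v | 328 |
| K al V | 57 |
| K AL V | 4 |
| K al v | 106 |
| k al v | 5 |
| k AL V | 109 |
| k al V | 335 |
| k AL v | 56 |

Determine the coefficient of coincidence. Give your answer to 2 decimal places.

The two most frequent reciprocal classes, k al V and K AL v, are the parental types, so the F1 was k al V / K AL v.
The two rarest classes, k al v and K AL V, are the double crossovers. Comparing them with the parentals, only the v allele has switched, so v is the middle locus and the order is k – v – al.
k–v: (113 + 9)/1000 = 0.1220; v–al: (215 + 9)/1000 = 0.2240.
Expected DCO frequency = 0.1220 × 0.2240 ≈ 0.02733; observed = 9/1000 ≈ 0.00900.
Coefficient of coincidence = 0.00900/0.02733 ≈ 0.33.

0.33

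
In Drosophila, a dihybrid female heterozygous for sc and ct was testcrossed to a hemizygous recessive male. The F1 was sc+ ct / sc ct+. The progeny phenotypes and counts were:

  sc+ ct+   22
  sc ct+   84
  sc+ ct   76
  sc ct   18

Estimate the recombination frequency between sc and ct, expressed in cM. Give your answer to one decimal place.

20.0 cM

The recombinant classes are sc+ ct+ and sc ct: 22 + 18 = 40.
Recombination frequency = 40/200 = 0.2000 ≈ 20.0%, i.e. 20.0 cM.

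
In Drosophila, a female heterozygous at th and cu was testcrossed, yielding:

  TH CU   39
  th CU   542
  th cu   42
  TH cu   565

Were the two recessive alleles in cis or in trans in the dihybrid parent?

trans

The two most frequent classes are TH cu (565) and th CU (542); these are the parental (non-recombinant) types.
So the F1 carried TH cu on one chromosome and th CU on the other — the recessive alleles are on opposite chromosomes (trans / repulsion).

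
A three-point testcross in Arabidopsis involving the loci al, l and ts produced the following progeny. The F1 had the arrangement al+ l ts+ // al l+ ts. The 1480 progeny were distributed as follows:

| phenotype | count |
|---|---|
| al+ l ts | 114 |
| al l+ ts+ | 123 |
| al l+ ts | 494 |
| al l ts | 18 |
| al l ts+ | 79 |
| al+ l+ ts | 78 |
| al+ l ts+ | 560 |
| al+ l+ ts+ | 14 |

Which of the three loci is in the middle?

The two rarest classes, al+ l+ ts+ and al l ts, are the double crossovers. Comparing them with the parentals, only the l allele has switched, so l is the middle locus and the order is ts – l – al.

l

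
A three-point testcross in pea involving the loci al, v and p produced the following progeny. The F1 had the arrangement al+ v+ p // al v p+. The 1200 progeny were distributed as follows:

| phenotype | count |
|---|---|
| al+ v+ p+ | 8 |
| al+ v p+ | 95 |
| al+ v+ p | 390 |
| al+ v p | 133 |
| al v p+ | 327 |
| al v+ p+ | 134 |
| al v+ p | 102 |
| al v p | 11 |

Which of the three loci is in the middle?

The two rarest classes, al+ v+ p+ and al v p, are the double crossovers. Comparing them with the parentals, only the p allele has switched, so p is the middle locus and the order is al – p – v.

p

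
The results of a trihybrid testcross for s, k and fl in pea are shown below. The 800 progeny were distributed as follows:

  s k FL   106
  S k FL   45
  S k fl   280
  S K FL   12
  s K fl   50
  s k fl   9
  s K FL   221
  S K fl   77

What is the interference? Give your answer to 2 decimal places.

0.29

The two most frequent reciprocal classes, S k fl and s K FL, are the parental types, so the F1 was S k fl / s K FL.
The two rarest classes, s k fl and S K FL, are the double crossovers. Comparing them with the parentals, only the s allele has switched, so s is the middle locus and the order is k – s – fl.
k–s: (183 + 21)/800 = 0.2550; s–fl: (95 + 21)/800 = 0.1450.
Expected DCO frequency = 0.2550 × 0.1450 ≈ 0.03698; observed = 21/800 ≈ 0.02625.
Coefficient of coincidence = 0.02625/0.03698 ≈ 0.71; interference = 1 − 0.71 = 0.29.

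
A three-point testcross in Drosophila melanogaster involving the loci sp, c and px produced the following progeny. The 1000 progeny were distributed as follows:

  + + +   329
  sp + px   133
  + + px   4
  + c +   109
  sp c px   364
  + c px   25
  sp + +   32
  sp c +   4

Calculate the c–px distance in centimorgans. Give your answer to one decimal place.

The two most frequent reciprocal classes, + + + and sp c px, are the parental types, so the F1 was + + + / sp c px.
The two rarest classes, + + px and sp c +, are the double crossovers. Comparing them with the parentals, only the px allele has switched, so px is the middle locus and the order is sp – px – c.
Crossovers in the px–c interval produce the single-crossover classes + c + and sp + px (109 + 133 = 242) plus the double crossovers (8).
RF(px–c) = (242 + 8) / 1000 = 250/1000 = 0.2500 → 25.0 centimorgans.

25.0 centimorgans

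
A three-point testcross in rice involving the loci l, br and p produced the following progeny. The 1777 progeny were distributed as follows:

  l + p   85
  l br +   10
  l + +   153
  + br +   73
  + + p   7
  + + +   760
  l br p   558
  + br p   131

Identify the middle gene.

p

The two most frequent reciprocal classes, l br p and + + +, are the parental types, so the F1 was l br p / + + +.
The two rarest classes, l br + and + + p, are the double crossovers. Comparing them with the parentals, only the p allele has switched, so p is the middle locus and the order is br – p – l.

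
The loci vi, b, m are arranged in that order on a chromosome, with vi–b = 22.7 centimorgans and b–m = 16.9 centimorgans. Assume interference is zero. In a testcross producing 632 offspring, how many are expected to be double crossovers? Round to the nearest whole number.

24

Map distances give recombination frequencies of 0.227 and 0.169 for the two intervals.
With no interference, expected double-crossover frequency = 0.227 × 0.169 = 0.03836.
Expected number = 0.03836 × 632 = 24.25 ≈ 24.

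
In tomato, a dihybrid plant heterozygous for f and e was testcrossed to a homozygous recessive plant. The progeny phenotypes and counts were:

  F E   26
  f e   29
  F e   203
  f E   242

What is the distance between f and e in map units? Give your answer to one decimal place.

11.0 map units

The two most frequent classes, F e (203) and f E (242), are the parental types, so the F1 was F e / f E.
The recombinant classes are F E and f e: 26 + 29 = 55.
Recombination frequency = 55/500 = 0.1100 ≈ 11.0%, i.e. 11.0 map units.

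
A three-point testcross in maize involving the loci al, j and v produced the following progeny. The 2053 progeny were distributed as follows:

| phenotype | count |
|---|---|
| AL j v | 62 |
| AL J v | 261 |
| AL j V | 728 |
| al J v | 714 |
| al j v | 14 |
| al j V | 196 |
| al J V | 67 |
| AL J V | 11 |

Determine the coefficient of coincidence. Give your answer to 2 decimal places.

0.69

The two most frequent reciprocal classes, al J v and AL j V, are the parental types, so the F1 was al J v / AL j V.
The two rarest classes, al j v and AL J V, are the double crossovers. Comparing them with the parentals, only the j allele has switched, so j is the middle locus and the order is v – j – al.
v–j: (129 + 25)/2053 = 0.0750; j–al: (457 + 25)/2053 = 0.2348.
Expected DCO frequency = 0.0750 × 0.2348 ≈ 0.01761; observed = 25/2053 ≈ 0.01218.
Coefficient of coincidence = 0.01218/0.01761 ≈ 0.69.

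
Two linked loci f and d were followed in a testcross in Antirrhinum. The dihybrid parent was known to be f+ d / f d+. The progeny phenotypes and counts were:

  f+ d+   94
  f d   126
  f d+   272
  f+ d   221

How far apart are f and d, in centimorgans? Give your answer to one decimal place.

30.9 centimorgans

The recombinant classes are f+ d+ and f d: 94 + 126 = 220.
Recombination frequency = 220/713 = 0.3086 ≈ 30.9%, i.e. 30.9 centimorgans.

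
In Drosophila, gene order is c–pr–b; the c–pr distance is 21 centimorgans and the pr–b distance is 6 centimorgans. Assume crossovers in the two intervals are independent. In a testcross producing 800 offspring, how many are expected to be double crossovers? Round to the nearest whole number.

Map distances give recombination frequencies of 0.210 and 0.060 for the two intervals.
With no interference, expected double-crossover frequency = 0.210 × 0.060 = 0.01260.
Expected number = 0.01260 × 800 = 10.08 ≈ 10.

10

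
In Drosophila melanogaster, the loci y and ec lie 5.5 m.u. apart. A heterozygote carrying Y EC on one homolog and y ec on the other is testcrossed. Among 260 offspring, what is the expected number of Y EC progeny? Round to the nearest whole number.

A map distance of 5.5 m.u. corresponds to a recombination frequency of 0.055.
The F1 is Y EC / y ec, so Y EC is a parental gamete class with expected frequency (1 − r)/2 = 0.945/2 = 0.4725.
Expected number = 0.4725 × 260 = 122.85 ≈ 123.

123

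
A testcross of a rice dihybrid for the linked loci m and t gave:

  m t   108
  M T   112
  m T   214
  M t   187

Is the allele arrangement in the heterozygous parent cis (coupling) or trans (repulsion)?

trans

The two most frequent classes are M t (187) and m T (214); these are the parental (non-recombinant) types.
So the F1 carried M t on one chromosome and m T on the other — the recessive alleles are on opposite chromosomes (trans / repulsion).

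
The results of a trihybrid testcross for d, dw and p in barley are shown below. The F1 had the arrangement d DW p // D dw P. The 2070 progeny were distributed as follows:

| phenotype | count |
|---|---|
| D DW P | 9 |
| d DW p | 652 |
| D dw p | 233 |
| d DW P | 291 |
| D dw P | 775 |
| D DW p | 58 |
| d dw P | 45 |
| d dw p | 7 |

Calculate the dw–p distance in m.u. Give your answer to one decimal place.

26.1 m.u.

The two rarest classes, d dw p and D DW P, are the double crossovers. Comparing them with the parentals, only the dw allele has switched, so dw is the middle locus and the order is d – dw – p.
Crossovers in the dw–p interval produce the single-crossover classes d DW P and D dw p (291 + 233 = 524) plus the double crossovers (16).
RF(dw–p) = (524 + 16) / 2070 = 540/2070 = 0.2609 → 26.1 m.u.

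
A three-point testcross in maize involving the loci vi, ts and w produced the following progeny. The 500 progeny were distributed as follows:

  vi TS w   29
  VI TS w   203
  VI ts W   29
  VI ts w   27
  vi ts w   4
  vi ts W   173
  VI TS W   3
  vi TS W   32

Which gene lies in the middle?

The two most frequent reciprocal classes, VI TS w and vi ts W, are the parental types, so the F1 was VI TS w / vi ts W.
The two rarest classes, VI TS W and vi ts w, are the double crossovers. Comparing them with the parentals, only the w allele has switched, so w is the middle locus and the order is vi – w – ts.

w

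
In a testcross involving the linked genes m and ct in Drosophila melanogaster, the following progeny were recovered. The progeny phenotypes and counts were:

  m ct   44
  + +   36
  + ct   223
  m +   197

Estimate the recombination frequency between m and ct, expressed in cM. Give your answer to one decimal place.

The two most frequent classes, + ct (223) and m + (197), are the parental types, so the F1 was + ct / m +.
The recombinant classes are + + and m ct: 36 + 44 = 80.
Recombination frequency = 80/500 = 0.1600 ≈ 16.0%, i.e. 16.0 cM.

16.0 cM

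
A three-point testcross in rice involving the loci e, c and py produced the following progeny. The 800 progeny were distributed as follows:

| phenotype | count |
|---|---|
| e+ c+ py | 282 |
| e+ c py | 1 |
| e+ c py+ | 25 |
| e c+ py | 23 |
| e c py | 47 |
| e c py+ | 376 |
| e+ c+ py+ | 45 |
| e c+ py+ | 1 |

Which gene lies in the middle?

c

The two most frequent reciprocal classes, e c py+ and e+ c+ py, are the parental types, so the F1 was e c py+ / e+ c+ py.
The two rarest classes, e c+ py+ and e+ c py, are the double crossovers. Comparing them with the parentals, only the c allele has switched, so c is the middle locus and the order is py – c – e.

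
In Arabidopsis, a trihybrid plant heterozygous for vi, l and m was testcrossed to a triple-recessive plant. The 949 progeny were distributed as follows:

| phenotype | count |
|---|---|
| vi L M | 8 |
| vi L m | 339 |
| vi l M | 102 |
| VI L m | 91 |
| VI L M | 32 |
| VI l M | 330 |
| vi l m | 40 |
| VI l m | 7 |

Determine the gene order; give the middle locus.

m

The two most frequent reciprocal classes, vi L m and VI l M, are the parental types, so the F1 was vi L m / VI l M.
The two rarest classes, vi L M and VI l m, are the double crossovers. Comparing them with the parentals, only the m allele has switched, so m is the middle locus and the order is l – m – vi.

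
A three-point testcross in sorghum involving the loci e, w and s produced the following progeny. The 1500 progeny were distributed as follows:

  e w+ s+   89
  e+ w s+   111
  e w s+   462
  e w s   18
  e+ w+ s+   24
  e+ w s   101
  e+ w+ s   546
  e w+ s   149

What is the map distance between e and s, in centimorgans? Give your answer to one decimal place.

20.1 centimorgans

The two most frequent reciprocal classes, e+ w+ s and e w s+, are the parental types, so the F1 was e+ w+ s / e w s+.
The two rarest classes, e+ w+ s+ and e w s, are the double crossovers. Comparing them with the parentals, only the s allele has switched, so s is the middle locus and the order is e – s – w.
Crossovers in the e–s interval produce the single-crossover classes e w+ s and e+ w s+ (149 + 111 = 260) plus the double crossovers (42).
RF(e–s) = (260 + 42) / 1500 = 302/1500 = 0.2013 → 20.1 centimorgans.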